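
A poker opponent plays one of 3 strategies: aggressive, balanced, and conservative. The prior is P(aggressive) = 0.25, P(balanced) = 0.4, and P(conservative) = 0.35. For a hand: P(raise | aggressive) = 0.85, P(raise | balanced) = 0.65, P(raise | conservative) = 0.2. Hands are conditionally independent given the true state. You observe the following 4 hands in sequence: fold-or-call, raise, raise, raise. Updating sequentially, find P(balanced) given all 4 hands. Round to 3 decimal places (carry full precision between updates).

Apply Bayes' rule sequentially, carrying P(balanced) forward.
After 'fold-or-call': normaliser = 0.15·0.2500 + 0.35·0.4000 + 0.8·0.3500; P(aggressive) ≈ 0.0820, P(balanced) ≈ 0.3060, P(conservative) ≈ 0.6120
After 'raise': normaliser = 0.85·0.0820 + 0.65·0.3060 + 0.2·0.6120; P(aggressive) ≈ 0.1782, P(balanced) ≈ 0.5087, P(conservative) ≈ 0.3131
After 'raise': normaliser = 0.85·0.1782 + 0.65·0.5087 + 0.2·0.3131; P(aggressive) ≈ 0.2780, P(balanced) ≈ 0.6070, P(conservative) ≈ 0.1149
After 'raise': normaliser = 0.85·0.2780 + 0.65·0.6070 + 0.2·0.1149; P(aggressive) ≈ 0.3614, P(balanced) ≈ 0.6034, P(conservative) ≈ 0.0352

0.603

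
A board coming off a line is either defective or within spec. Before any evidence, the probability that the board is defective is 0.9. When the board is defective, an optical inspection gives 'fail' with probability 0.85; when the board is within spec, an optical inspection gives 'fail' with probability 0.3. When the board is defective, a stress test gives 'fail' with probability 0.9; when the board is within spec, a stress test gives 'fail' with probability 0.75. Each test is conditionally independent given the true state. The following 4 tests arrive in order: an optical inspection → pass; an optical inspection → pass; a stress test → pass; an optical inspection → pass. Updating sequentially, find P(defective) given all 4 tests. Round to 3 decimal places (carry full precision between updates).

0.034

Each posterior becomes the prior for the next update.
After an optical inspection='pass': P(defective) = 0.15·0.9000 / (0.15·0.9000 + 0.7·0.1000) ≈ 0.6585
After an optical inspection='pass': P(defective) = 0.15·0.6585 / (0.15·0.6585 + 0.7·0.3415) ≈ 0.2924
After a stress test='pass': P(defective) = 0.1·0.2924 / (0.1·0.2924 + 0.25·0.7076) ≈ 0.1419
After an optical inspection='pass': P(defective) = 0.15·0.1419 / (0.15·0.1419 + 0.7·0.8581) ≈ 0.0342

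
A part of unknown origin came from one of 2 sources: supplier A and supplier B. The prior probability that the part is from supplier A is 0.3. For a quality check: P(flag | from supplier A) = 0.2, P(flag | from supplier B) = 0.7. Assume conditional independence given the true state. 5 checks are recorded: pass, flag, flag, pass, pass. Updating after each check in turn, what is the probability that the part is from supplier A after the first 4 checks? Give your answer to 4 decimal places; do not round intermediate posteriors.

0.1992

Apply Bayes' rule sequentially, carrying P(supplier A) forward.
After 'pass': P(supplier A) = 0.8·0.3000 / (0.8·0.3000 + 0.3·0.7000) ≈ 0.5333
After 'flag': P(supplier A) = 0.2·0.5333 / (0.2·0.5333 + 0.7·0.4667) ≈ 0.2462
After 'flag': P(supplier A) = 0.2·0.2462 / (0.2·0.2462 + 0.7·0.7538) ≈ 0.0853
After 'pass': P(supplier A) = 0.8·0.0853 / (0.8·0.0853 + 0.3·0.9147) ≈ 0.1992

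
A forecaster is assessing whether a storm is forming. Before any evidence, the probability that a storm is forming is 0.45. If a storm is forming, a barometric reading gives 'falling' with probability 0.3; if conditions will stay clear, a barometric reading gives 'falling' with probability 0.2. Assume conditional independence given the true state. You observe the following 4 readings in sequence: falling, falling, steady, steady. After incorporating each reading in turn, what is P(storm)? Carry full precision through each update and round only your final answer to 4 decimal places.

After 'falling': P(storm) = 0.3·0.4500 / (0.3·0.4500 + 0.2·0.5500) ≈ 0.5510
After 'falling': P(storm) = 0.3·0.5510 / (0.3·0.5510 + 0.2·0.4490) ≈ 0.6480
After 'steady': P(storm) = 0.7·0.6480 / (0.7·0.6480 + 0.8·0.3520) ≈ 0.6170
After 'steady': P(storm) = 0.7·0.6170 / (0.7·0.6170 + 0.8·0.3830) ≈ 0.5850

0.5850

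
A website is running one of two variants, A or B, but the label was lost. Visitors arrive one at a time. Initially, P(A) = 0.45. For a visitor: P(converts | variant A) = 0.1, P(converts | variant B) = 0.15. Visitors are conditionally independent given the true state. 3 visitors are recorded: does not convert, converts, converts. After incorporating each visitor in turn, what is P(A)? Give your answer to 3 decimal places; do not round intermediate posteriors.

After 'does not convert': P(A) = 0.9·0.4500 / (0.9·0.4500 + 0.85·0.5500) ≈ 0.4642
After 'converts': P(A) = 0.1·0.4642 / (0.1·0.4642 + 0.15·0.5358) ≈ 0.3661
After 'converts': P(A) = 0.1·0.3661 / (0.1·0.3661 + 0.15·0.6339) ≈ 0.2780

0.278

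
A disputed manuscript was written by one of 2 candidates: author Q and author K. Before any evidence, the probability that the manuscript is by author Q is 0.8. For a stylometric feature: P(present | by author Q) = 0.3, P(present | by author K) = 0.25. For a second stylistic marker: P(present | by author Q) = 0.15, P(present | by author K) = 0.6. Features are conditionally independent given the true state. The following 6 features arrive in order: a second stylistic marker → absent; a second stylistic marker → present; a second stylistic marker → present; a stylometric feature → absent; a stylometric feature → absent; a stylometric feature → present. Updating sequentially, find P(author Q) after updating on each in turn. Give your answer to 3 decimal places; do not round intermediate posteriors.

After a second stylistic marker='absent': P(author Q) = 0.85·0.8000 / (0.85·0.8000 + 0.4·0.2000) ≈ 0.8947
After a second stylistic marker='present': P(author Q) = 0.15·0.8947 / (0.15·0.8947 + 0.6·0.1053) ≈ 0.6800
After a second stylistic marker='present': P(author Q) = 0.15·0.6800 / (0.15·0.6800 + 0.6·0.3200) ≈ 0.3469
After a stylometric feature='absent': P(author Q) = 0.7·0.3469 / (0.7·0.3469 + 0.75·0.6531) ≈ 0.3315
After a stylometric feature='absent': P(author Q) = 0.7·0.3315 / (0.7·0.3315 + 0.75·0.6685) ≈ 0.3164
After a stylometric feature='present': P(author Q) = 0.3·0.3164 / (0.3·0.3164 + 0.25·0.6836) ≈ 0.3571

0.357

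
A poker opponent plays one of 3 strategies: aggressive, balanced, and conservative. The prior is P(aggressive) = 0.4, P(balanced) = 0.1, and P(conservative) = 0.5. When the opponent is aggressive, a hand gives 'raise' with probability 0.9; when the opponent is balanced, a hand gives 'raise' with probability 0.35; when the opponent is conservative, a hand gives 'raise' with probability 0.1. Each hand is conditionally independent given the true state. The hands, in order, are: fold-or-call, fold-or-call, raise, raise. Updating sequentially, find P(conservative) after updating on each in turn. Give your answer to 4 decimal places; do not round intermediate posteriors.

After 'fold-or-call': normaliser = 0.1·0.4000 + 0.65·0.1000 + 0.9·0.5000; P(aggressive) ≈ 0.0721, P(balanced) ≈ 0.1171, P(conservative) ≈ 0.8108
After 'fold-or-call': normaliser = 0.1·0.0721 + 0.65·0.1171 + 0.9·0.8108; P(aggressive) ≈ 0.0089, P(balanced) ≈ 0.0936, P(conservative) ≈ 0.8975
After 'raise': normaliser = 0.9·0.0089 + 0.35·0.0936 + 0.1·0.8975; P(aggressive) ≈ 0.0611, P(balanced) ≈ 0.2511, P(conservative) ≈ 0.6878
After 'raise': normaliser = 0.9·0.0611 + 0.35·0.2511 + 0.1·0.6878; P(aggressive) ≈ 0.2599, P(balanced) ≈ 0.4152, P(conservative) ≈ 0.3249

0.3249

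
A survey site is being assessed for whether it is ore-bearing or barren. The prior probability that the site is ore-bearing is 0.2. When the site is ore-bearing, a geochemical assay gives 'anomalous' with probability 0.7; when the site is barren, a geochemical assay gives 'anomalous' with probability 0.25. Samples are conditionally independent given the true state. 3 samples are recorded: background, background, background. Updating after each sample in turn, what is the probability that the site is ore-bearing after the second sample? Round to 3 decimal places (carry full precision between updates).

After 'background': P(ore) = 0.3·0.2000 / (0.3·0.2000 + 0.75·0.8000) ≈ 0.0909
After 'background': P(ore) = 0.3·0.0909 / (0.3·0.0909 + 0.75·0.9091) ≈ 0.0385

0.038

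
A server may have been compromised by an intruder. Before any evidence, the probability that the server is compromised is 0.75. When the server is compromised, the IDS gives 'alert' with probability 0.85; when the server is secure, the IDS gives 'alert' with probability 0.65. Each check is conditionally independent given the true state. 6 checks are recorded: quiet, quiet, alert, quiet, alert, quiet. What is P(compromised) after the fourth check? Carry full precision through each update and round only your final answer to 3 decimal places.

Each posterior becomes the prior for the next update.
After 'quiet': P(compromised) = 0.15·0.7500 / (0.15·0.7500 + 0.35·0.2500) ≈ 0.5625
After 'quiet': P(compromised) = 0.15·0.5625 / (0.15·0.5625 + 0.35·0.4375) ≈ 0.3553
After 'alert': P(compromised) = 0.85·0.3553 / (0.85·0.3553 + 0.65·0.6447) ≈ 0.4188
After 'quiet': P(compromised) = 0.15·0.4188 / (0.15·0.4188 + 0.35·0.5812) ≈ 0.2359

0.236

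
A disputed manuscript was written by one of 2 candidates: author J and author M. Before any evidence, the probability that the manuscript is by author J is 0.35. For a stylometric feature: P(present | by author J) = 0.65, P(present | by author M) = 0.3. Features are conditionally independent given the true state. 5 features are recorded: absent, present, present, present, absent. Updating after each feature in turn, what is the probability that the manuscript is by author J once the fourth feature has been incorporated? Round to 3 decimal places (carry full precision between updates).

After 'absent': P(author J) = 0.35·0.3500 / (0.35·0.3500 + 0.7·0.6500) ≈ 0.2121
After 'present': P(author J) = 0.65·0.2121 / (0.65·0.2121 + 0.3·0.7879) ≈ 0.3684
After 'present': P(author J) = 0.65·0.3684 / (0.65·0.3684 + 0.3·0.6316) ≈ 0.5583
After 'present': P(author J) = 0.65·0.5583 / (0.65·0.5583 + 0.3·0.4417) ≈ 0.7325

0.733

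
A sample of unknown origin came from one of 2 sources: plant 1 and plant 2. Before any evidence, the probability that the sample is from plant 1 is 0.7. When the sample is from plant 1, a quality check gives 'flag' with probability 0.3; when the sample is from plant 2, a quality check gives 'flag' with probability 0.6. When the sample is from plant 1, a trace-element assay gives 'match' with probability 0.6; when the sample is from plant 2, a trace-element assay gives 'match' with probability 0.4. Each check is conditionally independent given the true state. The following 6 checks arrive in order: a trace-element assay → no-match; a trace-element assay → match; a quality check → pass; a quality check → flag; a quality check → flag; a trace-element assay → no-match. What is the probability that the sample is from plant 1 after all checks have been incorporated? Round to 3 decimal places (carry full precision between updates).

Each posterior becomes the prior for the next update.
After a trace-element assay='no-match': P(plant 1) = 0.4·0.7000 / (0.4·0.7000 + 0.6·0.3000) ≈ 0.6087
After a trace-element assay='match': P(plant 1) = 0.6·0.6087 / (0.6·0.6087 + 0.4·0.3913) ≈ 0.7000
After a quality check='pass': P(plant 1) = 0.7·0.7000 / (0.7·0.7000 + 0.4·0.3000) ≈ 0.8033
After a quality check='flag': P(plant 1) = 0.3·0.8033 / (0.3·0.8033 + 0.6·0.1967) ≈ 0.6712
After a quality check='flag': P(plant 1) = 0.3·0.6712 / (0.3·0.6712 + 0.6·0.3288) ≈ 0.5052
After a trace-element assay='no-match': P(plant 1) = 0.4·0.5052 / (0.4·0.5052 + 0.6·0.4948) ≈ 0.4050

0.405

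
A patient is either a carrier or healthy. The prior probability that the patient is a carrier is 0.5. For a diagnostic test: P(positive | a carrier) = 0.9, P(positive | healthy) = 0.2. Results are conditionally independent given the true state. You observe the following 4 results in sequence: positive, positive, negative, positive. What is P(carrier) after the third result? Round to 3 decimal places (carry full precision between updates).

After 'positive': P(carrier) = 0.9·0.5000 / (0.9·0.5000 + 0.2·0.5000) ≈ 0.8182
After 'positive': P(carrier) = 0.9·0.8182 / (0.9·0.8182 + 0.2·0.1818) ≈ 0.9529
After 'negative': P(carrier) = 0.1·0.9529 / (0.1·0.9529 + 0.8·0.0471) ≈ 0.7168

0.717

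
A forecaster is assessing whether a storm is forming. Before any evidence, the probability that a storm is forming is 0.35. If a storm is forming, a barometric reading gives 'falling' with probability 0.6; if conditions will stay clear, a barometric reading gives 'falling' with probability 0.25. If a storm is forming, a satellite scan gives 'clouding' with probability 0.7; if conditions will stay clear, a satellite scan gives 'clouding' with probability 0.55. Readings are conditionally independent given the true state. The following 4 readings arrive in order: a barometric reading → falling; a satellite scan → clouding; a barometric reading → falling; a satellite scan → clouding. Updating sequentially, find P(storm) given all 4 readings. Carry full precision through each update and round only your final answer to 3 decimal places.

0.834

After a barometric reading='falling': P(storm) = 0.6·0.3500 / (0.6·0.3500 + 0.25·0.6500) ≈ 0.5638
After a satellite scan='clouding': P(storm) = 0.7·0.5638 / (0.7·0.5638 + 0.55·0.4362) ≈ 0.6219
After a barometric reading='falling': P(storm) = 0.6·0.6219 / (0.6·0.6219 + 0.25·0.3781) ≈ 0.7979
After a satellite scan='clouding': P(storm) = 0.7·0.7979 / (0.7·0.7979 + 0.55·0.2021) ≈ 0.8340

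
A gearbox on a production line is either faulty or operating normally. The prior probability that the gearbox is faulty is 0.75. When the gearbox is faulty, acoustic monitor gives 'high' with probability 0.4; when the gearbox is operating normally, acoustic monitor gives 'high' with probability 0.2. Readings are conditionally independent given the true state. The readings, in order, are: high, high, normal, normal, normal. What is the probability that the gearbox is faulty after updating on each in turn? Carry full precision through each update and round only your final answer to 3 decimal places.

0.835

After 'high': P(faulty) = 0.4·0.7500 / (0.4·0.7500 + 0.2·0.2500) ≈ 0.8571
After 'high': P(faulty) = 0.4·0.8571 / (0.4·0.8571 + 0.2·0.1429) ≈ 0.9231
After 'normal': P(faulty) = 0.6·0.9231 / (0.6·0.9231 + 0.8·0.0769) ≈ 0.9000
After 'normal': P(faulty) = 0.6·0.9000 / (0.6·0.9000 + 0.8·0.1000) ≈ 0.8710
After 'normal': P(faulty) = 0.6·0.8710 / (0.6·0.8710 + 0.8·0.1290) ≈ 0.8351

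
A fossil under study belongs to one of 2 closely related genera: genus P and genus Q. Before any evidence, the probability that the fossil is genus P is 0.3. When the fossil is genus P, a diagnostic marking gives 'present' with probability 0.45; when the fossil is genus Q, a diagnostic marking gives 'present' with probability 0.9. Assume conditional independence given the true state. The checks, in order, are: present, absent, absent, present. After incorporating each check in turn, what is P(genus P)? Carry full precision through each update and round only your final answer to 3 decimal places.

0.764

After 'present': P(genus P) = 0.45·0.3000 / (0.45·0.3000 + 0.9·0.7000) ≈ 0.1765
After 'absent': P(genus P) = 0.55·0.1765 / (0.55·0.1765 + 0.1·0.8235) ≈ 0.5410
After 'absent': P(genus P) = 0.55·0.5410 / (0.55·0.5410 + 0.1·0.4590) ≈ 0.8663
After 'present': P(genus P) = 0.45·0.8663 / (0.45·0.8663 + 0.9·0.1337) ≈ 0.7642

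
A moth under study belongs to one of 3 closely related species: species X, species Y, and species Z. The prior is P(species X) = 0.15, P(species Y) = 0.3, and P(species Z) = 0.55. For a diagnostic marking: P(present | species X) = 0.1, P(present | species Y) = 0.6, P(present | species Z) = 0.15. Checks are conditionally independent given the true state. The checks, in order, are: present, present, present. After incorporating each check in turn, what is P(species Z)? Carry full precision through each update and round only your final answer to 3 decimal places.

After 'present': normaliser = 0.1·0.1500 + 0.6·0.3000 + 0.15·0.5500; P(species X) ≈ 0.0541, P(species Y) ≈ 0.6486, P(species Z) ≈ 0.2973
After 'present': normaliser = 0.1·0.0541 + 0.6·0.6486 + 0.15·0.2973; P(species X) ≈ 0.0123, P(species Y) ≈ 0.8862, P(species Z) ≈ 0.1015
After 'present': normaliser = 0.1·0.0123 + 0.6·0.8862 + 0.15·0.1015; P(species X) ≈ 0.0022, P(species Y) ≈ 0.9700, P(species Z) ≈ 0.0278

0.028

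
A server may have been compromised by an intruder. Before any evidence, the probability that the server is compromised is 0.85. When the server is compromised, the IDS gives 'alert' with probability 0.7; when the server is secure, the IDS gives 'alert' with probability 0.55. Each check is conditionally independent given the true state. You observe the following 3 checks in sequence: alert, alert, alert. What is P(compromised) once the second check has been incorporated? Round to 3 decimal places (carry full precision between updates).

After 'alert': P(compromised) = 0.7·0.8500 / (0.7·0.8500 + 0.55·0.1500) ≈ 0.8782
After 'alert': P(compromised) = 0.7·0.8782 / (0.7·0.8782 + 0.55·0.1218) ≈ 0.9018

0.902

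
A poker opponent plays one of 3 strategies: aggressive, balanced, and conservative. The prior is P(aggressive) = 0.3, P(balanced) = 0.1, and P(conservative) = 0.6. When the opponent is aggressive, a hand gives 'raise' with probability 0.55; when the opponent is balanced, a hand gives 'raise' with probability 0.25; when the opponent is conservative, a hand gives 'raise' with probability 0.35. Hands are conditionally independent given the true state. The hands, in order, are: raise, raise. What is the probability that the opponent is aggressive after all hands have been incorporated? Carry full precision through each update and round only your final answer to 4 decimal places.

0.5323

Apply Bayes' rule sequentially, carrying P(aggressive) forward.
After 'raise': normaliser = 0.55·0.3000 + 0.25·0.1000 + 0.35·0.6000; P(aggressive) ≈ 0.4125, P(balanced) ≈ 0.0625, P(conservative) ≈ 0.5250
After 'raise': normaliser = 0.55·0.4125 + 0.25·0.0625 + 0.35·0.5250; P(aggressive) ≈ 0.5323, P(balanced) ≈ 0.0367, P(conservative) ≈ 0.4311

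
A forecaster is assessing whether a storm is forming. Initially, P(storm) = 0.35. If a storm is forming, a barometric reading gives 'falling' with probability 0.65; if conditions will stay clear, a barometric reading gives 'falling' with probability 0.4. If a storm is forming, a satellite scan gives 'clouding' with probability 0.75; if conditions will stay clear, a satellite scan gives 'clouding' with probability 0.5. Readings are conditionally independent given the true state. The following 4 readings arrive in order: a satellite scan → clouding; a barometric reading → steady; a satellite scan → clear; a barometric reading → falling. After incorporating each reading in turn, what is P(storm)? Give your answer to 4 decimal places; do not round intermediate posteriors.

Each posterior becomes the prior for the next update.
After a satellite scan='clouding': P(storm) = 0.75·0.3500 / (0.75·0.3500 + 0.5·0.6500) ≈ 0.4468
After a barometric reading='steady': P(storm) = 0.35·0.4468 / (0.35·0.4468 + 0.6·0.5532) ≈ 0.3203
After a satellite scan='clear': P(storm) = 0.25·0.3203 / (0.25·0.3203 + 0.5·0.6797) ≈ 0.1907
After a barometric reading='falling': P(storm) = 0.65·0.1907 / (0.65·0.1907 + 0.4·0.8093) ≈ 0.2768

0.2768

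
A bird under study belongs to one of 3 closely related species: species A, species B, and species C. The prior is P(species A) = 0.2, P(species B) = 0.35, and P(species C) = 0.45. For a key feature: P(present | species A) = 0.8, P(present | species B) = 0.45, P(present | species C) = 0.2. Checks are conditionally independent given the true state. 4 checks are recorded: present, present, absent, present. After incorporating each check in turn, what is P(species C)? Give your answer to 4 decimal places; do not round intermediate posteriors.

After 'present': normaliser = 0.8·0.2000 + 0.45·0.3500 + 0.2·0.4500; P(species A) ≈ 0.3926, P(species B) ≈ 0.3865, P(species C) ≈ 0.2209
After 'present': normaliser = 0.8·0.3926 + 0.45·0.3865 + 0.2·0.2209; P(species A) ≈ 0.5902, P(species B) ≈ 0.3268, P(species C) ≈ 0.0830
After 'absent': normaliser = 0.2·0.5902 + 0.55·0.3268 + 0.8·0.0830; P(species A) ≈ 0.3241, P(species B) ≈ 0.4936, P(species C) ≈ 0.1823
After 'present': normaliser = 0.8·0.3241 + 0.45·0.4936 + 0.2·0.1823; P(species A) ≈ 0.5007, P(species B) ≈ 0.4289, P(species C) ≈ 0.0704

0.0704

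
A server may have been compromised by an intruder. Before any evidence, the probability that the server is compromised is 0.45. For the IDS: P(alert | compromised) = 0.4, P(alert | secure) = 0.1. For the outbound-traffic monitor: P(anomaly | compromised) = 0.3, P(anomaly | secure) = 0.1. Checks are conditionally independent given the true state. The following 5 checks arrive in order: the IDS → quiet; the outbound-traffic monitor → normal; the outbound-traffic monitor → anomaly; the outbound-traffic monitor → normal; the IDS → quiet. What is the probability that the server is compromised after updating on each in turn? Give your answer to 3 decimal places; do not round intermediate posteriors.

0.398

Apply Bayes' rule sequentially, carrying P(compromised) forward.
After the IDS='quiet': P(compromised) = 0.6·0.4500 / (0.6·0.4500 + 0.9·0.5500) ≈ 0.3529
After the outbound-traffic monitor='normal': P(compromised) = 0.7·0.3529 / (0.7·0.3529 + 0.9·0.6471) ≈ 0.2979
After the outbound-traffic monitor='anomaly': P(compromised) = 0.3·0.2979 / (0.3·0.2979 + 0.1·0.7021) ≈ 0.5600
After the outbound-traffic monitor='normal': P(compromised) = 0.7·0.5600 / (0.7·0.5600 + 0.9·0.4400) ≈ 0.4975
After the IDS='quiet': P(compromised) = 0.6·0.4975 / (0.6·0.4975 + 0.9·0.5025) ≈ 0.3976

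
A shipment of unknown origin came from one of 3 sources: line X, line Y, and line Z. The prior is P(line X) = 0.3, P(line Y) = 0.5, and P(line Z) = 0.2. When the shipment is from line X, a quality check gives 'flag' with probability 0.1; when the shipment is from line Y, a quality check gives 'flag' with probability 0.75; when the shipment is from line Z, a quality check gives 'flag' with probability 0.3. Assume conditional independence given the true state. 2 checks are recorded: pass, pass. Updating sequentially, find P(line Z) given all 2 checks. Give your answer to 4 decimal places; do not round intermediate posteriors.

0.2633

Each posterior becomes the prior for the next update.
After 'pass': normaliser = 0.9·0.3000 + 0.25·0.5000 + 0.7·0.2000; P(line X) ≈ 0.5047, P(line Y) ≈ 0.2336, P(line Z) ≈ 0.2617
After 'pass': normaliser = 0.9·0.5047 + 0.25·0.2336 + 0.7·0.2617; P(line X) ≈ 0.6528, P(line Y) ≈ 0.0839, P(line Z) ≈ 0.2633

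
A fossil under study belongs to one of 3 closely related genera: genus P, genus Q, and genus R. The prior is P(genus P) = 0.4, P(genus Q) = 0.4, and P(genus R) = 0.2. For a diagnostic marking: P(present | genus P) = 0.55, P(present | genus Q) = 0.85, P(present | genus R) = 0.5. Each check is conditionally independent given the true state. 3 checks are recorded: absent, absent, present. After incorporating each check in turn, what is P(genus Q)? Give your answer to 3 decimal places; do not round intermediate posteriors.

After 'absent': normaliser = 0.45·0.4000 + 0.15·0.4000 + 0.5·0.2000; P(genus P) ≈ 0.5294, P(genus Q) ≈ 0.1765, P(genus R) ≈ 0.2941
After 'absent': normaliser = 0.45·0.5294 + 0.15·0.1765 + 0.5·0.2941; P(genus P) ≈ 0.5786, P(genus Q) ≈ 0.0643, P(genus R) ≈ 0.3571
After 'present': normaliser = 0.55·0.5786 + 0.85·0.0643 + 0.5·0.3571; P(genus P) ≈ 0.5771, P(genus Q) ≈ 0.0991, P(genus R) ≈ 0.3238

0.099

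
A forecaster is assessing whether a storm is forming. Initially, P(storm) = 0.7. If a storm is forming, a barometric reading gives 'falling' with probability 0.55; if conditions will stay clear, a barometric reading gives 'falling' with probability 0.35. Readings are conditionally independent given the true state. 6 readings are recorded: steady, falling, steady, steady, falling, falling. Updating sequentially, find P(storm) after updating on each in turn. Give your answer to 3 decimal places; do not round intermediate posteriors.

After 'steady': P(storm) = 0.45·0.7000 / (0.45·0.7000 + 0.65·0.3000) ≈ 0.6176
After 'falling': P(storm) = 0.55·0.6176 / (0.55·0.6176 + 0.35·0.3824) ≈ 0.7174
After 'steady': P(storm) = 0.45·0.7174 / (0.45·0.7174 + 0.65·0.2826) ≈ 0.6373
After 'steady': P(storm) = 0.45·0.6373 / (0.45·0.6373 + 0.65·0.3627) ≈ 0.5489
After 'falling': P(storm) = 0.55·0.5489 / (0.55·0.5489 + 0.35·0.4511) ≈ 0.6566
After 'falling': P(storm) = 0.55·0.6566 / (0.55·0.6566 + 0.35·0.3434) ≈ 0.7503

0.750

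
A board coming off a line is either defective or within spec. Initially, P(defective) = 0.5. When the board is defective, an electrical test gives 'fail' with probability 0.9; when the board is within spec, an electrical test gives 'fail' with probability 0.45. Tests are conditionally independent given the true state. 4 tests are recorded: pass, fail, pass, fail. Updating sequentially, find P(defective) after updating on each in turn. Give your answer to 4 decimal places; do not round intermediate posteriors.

After 'pass': P(defective) = 0.1·0.5000 / (0.1·0.5000 + 0.55·0.5000) ≈ 0.1538
After 'fail': P(defective) = 0.9·0.1538 / (0.9·0.1538 + 0.45·0.8462) ≈ 0.2667
After 'pass': P(defective) = 0.1·0.2667 / (0.1·0.2667 + 0.55·0.7333) ≈ 0.0620
After 'fail': P(defective) = 0.9·0.0620 / (0.9·0.0620 + 0.45·0.9380) ≈ 0.1168

0.1168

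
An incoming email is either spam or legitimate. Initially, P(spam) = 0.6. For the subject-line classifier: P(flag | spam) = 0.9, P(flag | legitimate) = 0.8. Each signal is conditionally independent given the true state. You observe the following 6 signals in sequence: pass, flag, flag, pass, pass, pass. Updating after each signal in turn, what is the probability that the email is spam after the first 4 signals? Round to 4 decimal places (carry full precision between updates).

After 'pass': P(spam) = 0.1·0.6000 / (0.1·0.6000 + 0.2·0.4000) ≈ 0.4286
After 'flag': P(spam) = 0.9·0.4286 / (0.9·0.4286 + 0.8·0.5714) ≈ 0.4576
After 'flag': P(spam) = 0.9·0.4576 / (0.9·0.4576 + 0.8·0.5424) ≈ 0.4870
After 'pass': P(spam) = 0.1·0.4870 / (0.1·0.4870 + 0.2·0.5130) ≈ 0.3219

0.3219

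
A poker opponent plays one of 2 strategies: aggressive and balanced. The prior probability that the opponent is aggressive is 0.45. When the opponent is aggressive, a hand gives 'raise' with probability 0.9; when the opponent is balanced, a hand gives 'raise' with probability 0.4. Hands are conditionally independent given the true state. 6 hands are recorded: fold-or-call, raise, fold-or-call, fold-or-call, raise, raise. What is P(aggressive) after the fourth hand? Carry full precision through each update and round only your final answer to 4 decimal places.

After 'fold-or-call': P(aggressive) = 0.1·0.4500 / (0.1·0.4500 + 0.6·0.5500) ≈ 0.1200
After 'raise': P(aggressive) = 0.9·0.1200 / (0.9·0.1200 + 0.4·0.8800) ≈ 0.2348
After 'fold-or-call': P(aggressive) = 0.1·0.2348 / (0.1·0.2348 + 0.6·0.7652) ≈ 0.0486
After 'fold-or-call': P(aggressive) = 0.1·0.0486 / (0.1·0.0486 + 0.6·0.9514) ≈ 0.0085

0.0085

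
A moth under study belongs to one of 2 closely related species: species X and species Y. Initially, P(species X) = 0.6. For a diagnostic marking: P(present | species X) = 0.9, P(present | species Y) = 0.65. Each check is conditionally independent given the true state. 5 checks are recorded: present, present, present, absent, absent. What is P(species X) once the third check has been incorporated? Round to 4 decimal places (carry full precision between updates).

After 'present': P(species X) = 0.9·0.6000 / (0.9·0.6000 + 0.65·0.4000) ≈ 0.6750
After 'present': P(species X) = 0.9·0.6750 / (0.9·0.6750 + 0.65·0.3250) ≈ 0.7420
After 'present': P(species X) = 0.9·0.7420 / (0.9·0.7420 + 0.65·0.2580) ≈ 0.7993

0.7993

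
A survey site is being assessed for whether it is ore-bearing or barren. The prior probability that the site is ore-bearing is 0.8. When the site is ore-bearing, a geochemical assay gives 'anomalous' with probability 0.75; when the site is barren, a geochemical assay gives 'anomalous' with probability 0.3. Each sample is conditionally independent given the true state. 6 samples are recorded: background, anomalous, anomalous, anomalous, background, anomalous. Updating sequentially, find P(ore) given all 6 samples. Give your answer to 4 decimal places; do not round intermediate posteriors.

0.9522

After 'background': P(ore) = 0.25·0.8000 / (0.25·0.8000 + 0.7·0.2000) ≈ 0.5882
After 'anomalous': P(ore) = 0.75·0.5882 / (0.75·0.5882 + 0.3·0.4118) ≈ 0.7812
After 'anomalous': P(ore) = 0.75·0.7812 / (0.75·0.7812 + 0.3·0.2188) ≈ 0.8993
After 'anomalous': P(ore) = 0.75·0.8993 / (0.75·0.8993 + 0.3·0.1007) ≈ 0.9571
After 'background': P(ore) = 0.25·0.9571 / (0.25·0.9571 + 0.7·0.0429) ≈ 0.8885
After 'anomalous': P(ore) = 0.75·0.8885 / (0.75·0.8885 + 0.3·0.1115) ≈ 0.9522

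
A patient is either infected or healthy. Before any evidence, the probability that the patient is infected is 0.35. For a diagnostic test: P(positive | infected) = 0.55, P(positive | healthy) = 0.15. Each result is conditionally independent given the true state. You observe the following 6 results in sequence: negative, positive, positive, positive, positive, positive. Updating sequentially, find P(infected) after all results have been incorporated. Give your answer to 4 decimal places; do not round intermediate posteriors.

After 'negative': P(infected) = 0.45·0.3500 / (0.45·0.3500 + 0.85·0.6500) ≈ 0.2218
After 'positive': P(infected) = 0.55·0.2218 / (0.55·0.2218 + 0.15·0.7782) ≈ 0.5111
After 'positive': P(infected) = 0.55·0.5111 / (0.55·0.5111 + 0.15·0.4889) ≈ 0.7931
After 'positive': P(infected) = 0.55·0.7931 / (0.55·0.7931 + 0.15·0.2069) ≈ 0.9336
After 'positive': P(infected) = 0.55·0.9336 / (0.55·0.9336 + 0.15·0.0664) ≈ 0.9810
After 'positive': P(infected) = 0.55·0.9810 / (0.55·0.9810 + 0.15·0.0190) ≈ 0.9947

0.9947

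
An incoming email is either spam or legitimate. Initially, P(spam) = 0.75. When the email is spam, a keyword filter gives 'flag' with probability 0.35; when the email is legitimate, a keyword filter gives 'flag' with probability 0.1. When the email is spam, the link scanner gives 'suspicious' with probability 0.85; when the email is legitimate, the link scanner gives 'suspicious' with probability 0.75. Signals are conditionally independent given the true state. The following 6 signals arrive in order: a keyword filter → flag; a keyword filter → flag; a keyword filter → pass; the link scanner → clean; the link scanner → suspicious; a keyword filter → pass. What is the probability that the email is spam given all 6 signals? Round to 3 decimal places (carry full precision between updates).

After a keyword filter='flag': P(spam) = 0.35·0.7500 / (0.35·0.7500 + 0.1·0.2500) ≈ 0.9130
After a keyword filter='flag': P(spam) = 0.35·0.9130 / (0.35·0.9130 + 0.1·0.0870) ≈ 0.9735
After a keyword filter='pass': P(spam) = 0.65·0.9735 / (0.65·0.9735 + 0.9·0.0265) ≈ 0.9637
After the link scanner='clean': P(spam) = 0.15·0.9637 / (0.15·0.9637 + 0.25·0.0363) ≈ 0.9409
After the link scanner='suspicious': P(spam) = 0.85·0.9409 / (0.85·0.9409 + 0.75·0.0591) ≈ 0.9475
After a keyword filter='pass': P(spam) = 0.65·0.9475 / (0.65·0.9475 + 0.9·0.0525) ≈ 0.9287

0.929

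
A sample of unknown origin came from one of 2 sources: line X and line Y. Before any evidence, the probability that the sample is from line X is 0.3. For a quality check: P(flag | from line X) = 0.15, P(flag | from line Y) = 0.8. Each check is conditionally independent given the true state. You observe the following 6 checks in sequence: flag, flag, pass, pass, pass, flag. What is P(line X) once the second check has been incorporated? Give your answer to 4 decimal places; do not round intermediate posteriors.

After 'flag': P(line X) = 0.15·0.3000 / (0.15·0.3000 + 0.8·0.7000) ≈ 0.0744
After 'flag': P(line X) = 0.15·0.0744 / (0.15·0.0744 + 0.8·0.9256) ≈ 0.0148

0.0148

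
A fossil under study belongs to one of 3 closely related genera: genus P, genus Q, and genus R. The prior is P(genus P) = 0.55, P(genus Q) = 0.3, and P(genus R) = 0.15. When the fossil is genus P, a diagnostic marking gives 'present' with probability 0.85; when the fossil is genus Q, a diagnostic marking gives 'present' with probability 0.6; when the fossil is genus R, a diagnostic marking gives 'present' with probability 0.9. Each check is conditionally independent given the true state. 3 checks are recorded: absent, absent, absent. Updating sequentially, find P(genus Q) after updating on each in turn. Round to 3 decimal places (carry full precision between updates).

0.905

After 'absent': normaliser = 0.15·0.5500 + 0.4·0.3000 + 0.1·0.1500; P(genus P) ≈ 0.3793, P(genus Q) ≈ 0.5517, P(genus R) ≈ 0.0690
After 'absent': normaliser = 0.15·0.3793 + 0.4·0.5517 + 0.1·0.0690; P(genus P) ≈ 0.2000, P(genus Q) ≈ 0.7758, P(genus R) ≈ 0.0242
After 'absent': normaliser = 0.15·0.2000 + 0.4·0.7758 + 0.1·0.0242; P(genus P) ≈ 0.0875, P(genus Q) ≈ 0.9054, P(genus R) ≈ 0.0071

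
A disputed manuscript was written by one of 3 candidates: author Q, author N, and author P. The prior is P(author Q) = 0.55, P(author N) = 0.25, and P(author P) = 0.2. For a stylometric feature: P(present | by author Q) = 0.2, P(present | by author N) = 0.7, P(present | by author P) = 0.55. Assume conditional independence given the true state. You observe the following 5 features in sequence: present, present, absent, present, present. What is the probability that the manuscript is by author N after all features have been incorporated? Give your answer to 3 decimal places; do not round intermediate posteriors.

Each posterior becomes the prior for the next update.
After 'present': normaliser = 0.2·0.5500 + 0.7·0.2500 + 0.55·0.2000; P(author Q) ≈ 0.2785, P(author N) ≈ 0.4430, P(author P) ≈ 0.2785
After 'present': normaliser = 0.2·0.2785 + 0.7·0.4430 + 0.55·0.2785; P(author Q) ≈ 0.1073, P(author N) ≈ 0.5976, P(author P) ≈ 0.2951
After 'absent': normaliser = 0.8·0.1073 + 0.3·0.5976 + 0.45·0.2951; P(author Q) ≈ 0.2158, P(author N) ≈ 0.4505, P(author P) ≈ 0.3337
After 'present': normaliser = 0.2·0.2158 + 0.7·0.4505 + 0.55·0.3337; P(author Q) ≈ 0.0796, P(author N) ≈ 0.5818, P(author P) ≈ 0.3386
After 'present': normaliser = 0.2·0.0796 + 0.7·0.5818 + 0.55·0.3386; P(author Q) ≈ 0.0261, P(author N) ≈ 0.6683, P(author P) ≈ 0.3056

0.668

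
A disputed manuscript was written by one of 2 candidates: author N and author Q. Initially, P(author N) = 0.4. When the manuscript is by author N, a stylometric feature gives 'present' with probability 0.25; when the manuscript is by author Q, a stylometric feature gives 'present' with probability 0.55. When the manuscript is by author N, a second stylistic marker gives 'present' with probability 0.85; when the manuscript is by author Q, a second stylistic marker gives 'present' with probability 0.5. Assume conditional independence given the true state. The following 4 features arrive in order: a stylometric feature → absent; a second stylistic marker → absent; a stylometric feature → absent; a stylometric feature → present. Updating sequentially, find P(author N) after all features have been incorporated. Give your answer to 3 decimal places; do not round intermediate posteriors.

0.202

After a stylometric feature='absent': P(author N) = 0.75·0.4000 / (0.75·0.4000 + 0.45·0.6000) ≈ 0.5263
After a second stylistic marker='absent': P(author N) = 0.15·0.5263 / (0.15·0.5263 + 0.5·0.4737) ≈ 0.2500
After a stylometric feature='absent': P(author N) = 0.75·0.2500 / (0.75·0.2500 + 0.45·0.7500) ≈ 0.3571
After a stylometric feature='present': P(author N) = 0.25·0.3571 / (0.25·0.3571 + 0.55·0.6429) ≈ 0.2016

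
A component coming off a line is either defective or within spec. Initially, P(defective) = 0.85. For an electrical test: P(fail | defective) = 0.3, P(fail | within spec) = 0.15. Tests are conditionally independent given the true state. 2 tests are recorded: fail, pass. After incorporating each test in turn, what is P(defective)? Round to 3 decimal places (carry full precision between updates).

Each posterior becomes the prior for the next update.
After 'fail': P(defective) = 0.3·0.8500 / (0.3·0.8500 + 0.15·0.1500) ≈ 0.9189
After 'pass': P(defective) = 0.7·0.9189 / (0.7·0.9189 + 0.85·0.0811) ≈ 0.9032

0.903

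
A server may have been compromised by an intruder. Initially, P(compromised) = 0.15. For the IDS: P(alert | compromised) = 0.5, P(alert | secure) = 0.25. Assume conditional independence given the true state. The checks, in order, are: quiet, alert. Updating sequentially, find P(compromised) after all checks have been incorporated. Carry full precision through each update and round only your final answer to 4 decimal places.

0.1905

Each posterior becomes the prior for the next update.
After 'quiet': P(compromised) = 0.5·0.1500 / (0.5·0.1500 + 0.75·0.8500) ≈ 0.1053
After 'alert': P(compromised) = 0.5·0.1053 / (0.5·0.1053 + 0.25·0.8947) ≈ 0.1905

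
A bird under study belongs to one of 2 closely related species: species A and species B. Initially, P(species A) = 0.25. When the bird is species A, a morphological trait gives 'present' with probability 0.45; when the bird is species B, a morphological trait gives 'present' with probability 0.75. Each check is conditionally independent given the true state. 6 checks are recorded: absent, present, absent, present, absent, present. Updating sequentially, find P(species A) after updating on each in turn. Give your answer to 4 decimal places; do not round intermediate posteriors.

Apply Bayes' rule sequentially, carrying P(species A) forward.
After 'absent': P(species A) = 0.55·0.2500 / (0.55·0.2500 + 0.25·0.7500) ≈ 0.4231
After 'present': P(species A) = 0.45·0.4231 / (0.45·0.4231 + 0.75·0.5769) ≈ 0.3056
After 'absent': P(species A) = 0.55·0.3056 / (0.55·0.3056 + 0.25·0.6944) ≈ 0.4919
After 'present': P(species A) = 0.45·0.4919 / (0.45·0.4919 + 0.75·0.5081) ≈ 0.3674
After 'absent': P(species A) = 0.55·0.3674 / (0.55·0.3674 + 0.25·0.6326) ≈ 0.5610
After 'present': P(species A) = 0.45·0.5610 / (0.45·0.5610 + 0.75·0.4390) ≈ 0.4340

0.4340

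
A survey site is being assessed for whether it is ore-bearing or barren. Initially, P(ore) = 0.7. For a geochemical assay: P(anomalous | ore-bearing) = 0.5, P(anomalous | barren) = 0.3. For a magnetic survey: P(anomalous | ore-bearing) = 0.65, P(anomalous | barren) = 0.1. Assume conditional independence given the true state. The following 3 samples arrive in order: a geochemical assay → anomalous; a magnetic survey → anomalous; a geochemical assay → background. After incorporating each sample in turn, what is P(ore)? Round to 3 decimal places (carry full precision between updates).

0.948

Each posterior becomes the prior for the next update.
After a geochemical assay='anomalous': P(ore) = 0.5·0.7000 / (0.5·0.7000 + 0.3·0.3000) ≈ 0.7955
After a magnetic survey='anomalous': P(ore) = 0.65·0.7955 / (0.65·0.7955 + 0.1·0.2045) ≈ 0.9619
After a geochemical assay='background': P(ore) = 0.5·0.9619 / (0.5·0.9619 + 0.7·0.0381) ≈ 0.9475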